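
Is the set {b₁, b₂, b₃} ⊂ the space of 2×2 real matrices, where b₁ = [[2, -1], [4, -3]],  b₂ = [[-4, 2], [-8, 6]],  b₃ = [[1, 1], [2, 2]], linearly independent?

linearly dependent

Write each element as a coordinate vector in ℝ⁴ using {E₁₁, E₁₂, E₂₁, E₂₂}.
One vector is a scalar multiple of another, so the set is dependent.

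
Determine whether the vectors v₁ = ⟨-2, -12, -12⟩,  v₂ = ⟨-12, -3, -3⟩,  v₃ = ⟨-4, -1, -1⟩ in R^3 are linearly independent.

linearly dependent

One vector is a scalar multiple of another, so the set is dependent.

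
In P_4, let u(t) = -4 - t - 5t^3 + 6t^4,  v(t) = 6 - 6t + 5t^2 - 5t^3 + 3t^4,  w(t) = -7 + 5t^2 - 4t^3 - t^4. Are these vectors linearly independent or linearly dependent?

Take coordinates with respect to the standard basis {1, t, …, t^4}.
Row-reduce the matrix whose columns are u, v, w.
The reduction yields 3 nonzero rows, so the rank is 3.
Since rank = 3 (the number of vectors), the set is linearly independent.

linearly independent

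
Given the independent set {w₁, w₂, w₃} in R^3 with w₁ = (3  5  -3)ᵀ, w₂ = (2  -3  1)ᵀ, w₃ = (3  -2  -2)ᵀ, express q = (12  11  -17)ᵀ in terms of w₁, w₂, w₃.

Set up the augmented matrix [w₁ | w₂ | w₃ | q] and row-reduce.
Back-substitution yields (c₁, c₂, c₃) = (2, -3, 4).

q = 2w₁ - 3w₂ + 4w₃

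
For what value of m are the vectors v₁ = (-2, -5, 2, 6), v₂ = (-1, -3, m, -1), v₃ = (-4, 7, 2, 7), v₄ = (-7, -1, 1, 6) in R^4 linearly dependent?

m = -3/5

Place the vectors as rows of a 4×4 matrix; dependence ⇔ determinant zero.
Expanding, det = -345*m - 207.
This vanishes exactly when m = -3/5.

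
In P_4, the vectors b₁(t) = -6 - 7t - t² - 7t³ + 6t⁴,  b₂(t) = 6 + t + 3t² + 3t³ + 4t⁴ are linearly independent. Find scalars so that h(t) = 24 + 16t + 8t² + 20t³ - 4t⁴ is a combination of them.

Take coordinate vectors relative to {1, t, …, t⁴}.
Since b₁, b₂ are independent, the coefficients expressing h are uniquely determined by a linear system.
The system has the unique solution (a₁, a₂) = (-2, 2).

h = -2b₁ + 2b₂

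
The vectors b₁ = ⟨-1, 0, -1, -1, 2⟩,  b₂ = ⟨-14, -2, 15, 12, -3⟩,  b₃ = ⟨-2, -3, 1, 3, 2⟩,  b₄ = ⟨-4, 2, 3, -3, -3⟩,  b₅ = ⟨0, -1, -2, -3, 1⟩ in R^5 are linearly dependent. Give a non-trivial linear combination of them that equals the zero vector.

b₂ - 3b₃ - 2b₄ + 3b₅ = 0

Row-reduce the matrix with b₁, b₂, b₃, b₄, b₅ as columns; the null space gives the coefficients.
The free variable yields coefficients (0, 1, -3, -2, 3) (any nonzero multiple also works).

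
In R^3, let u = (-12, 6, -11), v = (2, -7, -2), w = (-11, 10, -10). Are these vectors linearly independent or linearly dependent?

linearly independent

Row-reduce the matrix whose columns are u, v, w.
The reduction yields 3 nonzero rows, so the rank is 3.
Since rank = 3 (the number of vectors), the set is linearly independent.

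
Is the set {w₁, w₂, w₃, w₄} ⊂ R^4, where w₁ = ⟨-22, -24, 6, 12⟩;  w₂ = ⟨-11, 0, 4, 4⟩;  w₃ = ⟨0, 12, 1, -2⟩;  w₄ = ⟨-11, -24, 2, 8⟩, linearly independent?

The matrix [w₁|w₂|w₃|w₄] has determinant 0.
A zero determinant means the columns are linearly dependent.

linearly dependent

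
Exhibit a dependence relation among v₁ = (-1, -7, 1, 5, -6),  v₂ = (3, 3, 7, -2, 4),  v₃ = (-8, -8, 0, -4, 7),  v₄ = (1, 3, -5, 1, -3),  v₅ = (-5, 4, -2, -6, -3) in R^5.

Solve the homogeneous system with v₁, v₂, v₃, v₄, v₅ as columns by row-reducing the coefficient matrix.
A generator of the null space is (1, 2, 1, 3, 0).

v₁ + 2v₂ + v₃ + 3v₄ = 0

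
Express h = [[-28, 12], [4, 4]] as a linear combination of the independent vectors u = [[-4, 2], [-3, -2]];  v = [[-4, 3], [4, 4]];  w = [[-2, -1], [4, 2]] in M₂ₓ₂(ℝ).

h = 4u + 2v + 2w

Take coordinate vectors relative to {E₁₁, E₁₂, E₂₁, E₂₂}.
Solve the system with u, v, w as columns and h as the right-hand side.
The system has the unique solution (α₁, α₂, α₃) = (4, 2, 2).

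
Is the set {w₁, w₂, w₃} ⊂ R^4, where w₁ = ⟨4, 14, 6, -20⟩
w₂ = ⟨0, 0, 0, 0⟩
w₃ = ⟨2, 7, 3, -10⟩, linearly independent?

linearly dependent

One of the vectors is the zero vector, so the set is linearly dependent.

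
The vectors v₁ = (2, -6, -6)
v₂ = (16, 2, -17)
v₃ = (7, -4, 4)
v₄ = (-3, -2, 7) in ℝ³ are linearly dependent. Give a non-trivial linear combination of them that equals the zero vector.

Set up α₁v₁ + … + α₄v₄ = 0 and solve the homogeneous system.
The free variable yields coefficients (0, 1, -1, 3) (any nonzero multiple also works).

v₂ - v₃ + 3v₄ = 0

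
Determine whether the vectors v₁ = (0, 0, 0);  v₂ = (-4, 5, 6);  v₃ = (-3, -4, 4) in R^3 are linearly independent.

linearly dependent

One of the vectors is the zero vector, so the set is linearly dependent.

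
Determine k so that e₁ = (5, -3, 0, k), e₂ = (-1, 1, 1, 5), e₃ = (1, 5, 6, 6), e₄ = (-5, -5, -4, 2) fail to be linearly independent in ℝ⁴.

k = -26

The vectors are dependent exactly when the determinant of the matrix with rows e₁, e₂, e₃, e₄ vanishes.
The determinant works out to 16*k + 416.
Solving 16*k + 416 = 0 yields k = -26.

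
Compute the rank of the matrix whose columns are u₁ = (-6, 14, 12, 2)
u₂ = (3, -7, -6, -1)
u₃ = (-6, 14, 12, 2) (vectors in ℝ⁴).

1

Row-reduce the 3×4 matrix with these as rows.
Exactly 1 pivot survives; hence the rank is 1.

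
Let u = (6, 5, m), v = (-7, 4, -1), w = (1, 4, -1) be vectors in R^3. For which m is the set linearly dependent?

m = -5/4

The vectors are dependent exactly when the determinant of the matrix with rows u, v, w vanishes.
The determinant works out to -32*m - 40.
Setting this to zero gives m = -5/4.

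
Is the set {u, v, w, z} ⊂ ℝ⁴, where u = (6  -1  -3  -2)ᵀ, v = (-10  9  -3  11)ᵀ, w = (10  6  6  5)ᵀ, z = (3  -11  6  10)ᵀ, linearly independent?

linearly independent

The matrix [u|v|w|z] has determinant 18780.
A nonzero determinant means the columns are linearly independent.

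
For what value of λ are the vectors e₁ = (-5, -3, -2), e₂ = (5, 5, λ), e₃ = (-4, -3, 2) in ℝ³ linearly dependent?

λ = -10

The set is linearly dependent precisely when det[e₁; e₂; e₃] = 0.
Cofactor expansion gives det = -3*λ - 30.
This vanishes exactly when λ = -10.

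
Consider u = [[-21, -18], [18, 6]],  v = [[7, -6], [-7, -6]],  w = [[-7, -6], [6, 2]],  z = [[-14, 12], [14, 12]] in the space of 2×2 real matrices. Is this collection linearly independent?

Write each element as a coordinate vector in ℝ⁴ using {E₁₁, E₁₂, E₂₁, E₂₂}.
Form the 4×4 matrix with these as columns; its determinant is 0.
A zero determinant means the columns are linearly dependent.

linearly dependent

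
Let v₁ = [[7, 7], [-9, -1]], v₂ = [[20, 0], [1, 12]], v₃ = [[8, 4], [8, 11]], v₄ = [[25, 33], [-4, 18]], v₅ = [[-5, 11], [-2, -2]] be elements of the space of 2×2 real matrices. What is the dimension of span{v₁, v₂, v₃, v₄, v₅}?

Represent each element by its coordinate vector in ℝ⁴.
Form the matrix with v₁, v₂, v₃, v₄, v₅ as columns and reduce.
The echelon form has 3 nonzero rows, so the rank is 3.
(With 5 elements in a 4-dimensional space the rank is at most 4.)

dim = 3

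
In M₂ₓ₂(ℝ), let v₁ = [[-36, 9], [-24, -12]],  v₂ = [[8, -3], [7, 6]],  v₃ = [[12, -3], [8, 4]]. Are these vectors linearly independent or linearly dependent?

linearly dependent

Write each element as a coordinate vector in ℝ⁴ using {E₁₁, E₁₂, E₂₁, E₂₂}.
One vector is a scalar multiple of another, so the set is dependent.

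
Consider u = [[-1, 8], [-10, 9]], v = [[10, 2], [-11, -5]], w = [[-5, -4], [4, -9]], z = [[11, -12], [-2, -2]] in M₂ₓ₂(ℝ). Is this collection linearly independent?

linearly independent

Take coordinates with respect to the standard basis {E₁₁, E₁₂, E₂₁, E₂₂}.
Row-reduce the matrix whose columns are u, v, w, z.
The reduction yields 4 nonzero rows, so the rank is 4.
Since rank = 4 (the number of vectors), the set is linearly independent.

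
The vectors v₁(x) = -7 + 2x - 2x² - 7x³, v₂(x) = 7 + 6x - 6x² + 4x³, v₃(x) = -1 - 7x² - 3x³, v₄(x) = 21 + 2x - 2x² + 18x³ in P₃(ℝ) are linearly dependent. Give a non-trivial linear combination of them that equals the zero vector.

2v₁ - v₂ + v₄ = 0

Pass to coordinate vectors relative to the basis {1, x, …, x³}.
Row-reduce the matrix with v₁, v₂, v₃, v₄ as columns; the null space gives the coefficients.
One solution (up to scaling) is (2, -1, 0, 1).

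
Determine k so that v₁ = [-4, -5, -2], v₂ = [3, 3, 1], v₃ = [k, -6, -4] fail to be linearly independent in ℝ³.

Place the vectors as rows of a 3×3 matrix; dependence ⇔ determinant zero.
Expanding, det = k.
Setting this to zero gives k = 0.

k = 0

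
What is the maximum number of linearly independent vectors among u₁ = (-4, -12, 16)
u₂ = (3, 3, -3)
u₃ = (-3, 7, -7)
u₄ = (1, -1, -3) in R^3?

Row-reduce the 4×3 matrix with these as rows.
There are 3 pivot columns, so rank = 3.
(With 4 elements in a 3-dimensional space the rank is at most 3.)

3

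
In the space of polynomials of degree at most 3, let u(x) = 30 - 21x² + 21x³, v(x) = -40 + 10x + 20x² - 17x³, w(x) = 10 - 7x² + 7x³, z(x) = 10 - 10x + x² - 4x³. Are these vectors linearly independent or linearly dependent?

linearly dependent

Write each element as a coordinate vector in ℝ⁴ using {1, x, …, x³}.
Form the 4×4 matrix with these as columns; its determinant is 0.
A zero determinant means the columns are linearly dependent.
Indeed u - 3w = 0.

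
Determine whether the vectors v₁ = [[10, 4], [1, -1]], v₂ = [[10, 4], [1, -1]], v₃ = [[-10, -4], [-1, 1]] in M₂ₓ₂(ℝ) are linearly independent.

Take coordinates with respect to the standard basis {E₁₁, E₁₂, E₂₁, E₂₂}.
Place the vectors as rows of a 3×4 matrix and reduce to echelon form.
The reduction yields 1 nonzero row, so the rank is 1.
Since rank 1 < 3, the set is linearly dependent.

linearly dependent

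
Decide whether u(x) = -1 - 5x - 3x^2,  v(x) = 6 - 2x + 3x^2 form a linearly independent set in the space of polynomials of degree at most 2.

linearly independent

Take coordinates with respect to the standard basis {1, x, x^2}.
Row-reduce the matrix whose columns are u, v.
The reduction yields 2 nonzero rows, so the rank is 2.
Since rank = 2 (the number of vectors), the set is linearly independent.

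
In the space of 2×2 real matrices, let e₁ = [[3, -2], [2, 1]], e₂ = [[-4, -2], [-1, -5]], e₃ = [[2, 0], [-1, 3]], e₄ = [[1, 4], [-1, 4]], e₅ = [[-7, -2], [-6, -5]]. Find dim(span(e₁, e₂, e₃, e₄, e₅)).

Use coordinates relative to {E₁₁, E₁₂, E₂₁, E₂₂}.
Row-reduce the 5×4 matrix with these as rows.
Exactly 3 pivots survive; hence the rank is 3.
(With 5 elements in a 4-dimensional space the rank is at most 4.)

dim = 3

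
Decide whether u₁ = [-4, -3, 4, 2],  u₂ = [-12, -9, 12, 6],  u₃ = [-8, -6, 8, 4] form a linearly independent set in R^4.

Place the vectors as rows of a 3×4 matrix and reduce to echelon form.
The reduction yields 1 nonzero row, so the rank is 1.
Since rank 1 < 3, the set is linearly dependent.

linearly dependent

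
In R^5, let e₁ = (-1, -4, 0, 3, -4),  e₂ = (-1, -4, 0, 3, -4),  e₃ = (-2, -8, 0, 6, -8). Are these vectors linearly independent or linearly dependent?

linearly dependent

Row-reduce the matrix whose columns are e₁, e₂, e₃.
The reduction yields 1 nonzero row, so the rank is 1.
Since rank 1 < 3, the set is linearly dependent.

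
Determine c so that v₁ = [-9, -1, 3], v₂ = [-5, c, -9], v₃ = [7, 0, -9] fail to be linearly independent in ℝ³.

c = -9/5

The set is linearly dependent precisely when det[v₁; v₂; v₃] = 0.
Cofactor expansion gives det = 60*c + 108.
Setting this to zero gives c = -9/5.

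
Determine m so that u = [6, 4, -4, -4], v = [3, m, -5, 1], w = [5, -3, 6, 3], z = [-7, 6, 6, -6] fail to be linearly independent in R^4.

The vectors are dependent exactly when the determinant of the matrix with rows u, v, w, z vanishes.
The determinant works out to -648*m - 648.
This vanishes exactly when m = -1.

m = -1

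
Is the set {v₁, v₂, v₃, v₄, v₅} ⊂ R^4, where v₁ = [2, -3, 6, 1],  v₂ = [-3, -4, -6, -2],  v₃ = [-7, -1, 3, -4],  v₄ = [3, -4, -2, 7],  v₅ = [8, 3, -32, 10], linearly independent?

There are 5 vectors in a 4-dimensional space, so they cannot be linearly independent.

linearly dependent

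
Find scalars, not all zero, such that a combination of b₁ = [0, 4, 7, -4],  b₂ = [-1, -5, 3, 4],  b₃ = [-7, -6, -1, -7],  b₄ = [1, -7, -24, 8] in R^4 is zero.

Write the vectors as columns of a matrix and find a nonzero vector in its null space.
One solution (up to scaling) is (3, 1, 0, 1).

3b₁ + b₂ + b₄ = 0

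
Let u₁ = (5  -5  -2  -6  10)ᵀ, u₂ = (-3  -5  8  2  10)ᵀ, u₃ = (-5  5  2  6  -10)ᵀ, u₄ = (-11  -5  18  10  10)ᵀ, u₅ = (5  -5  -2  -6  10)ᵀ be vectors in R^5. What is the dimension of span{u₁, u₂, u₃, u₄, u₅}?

dim = 2

Row-reduce the 5×5 matrix with these as rows.
The echelon form has 2 nonzero rows, so the rank is 2.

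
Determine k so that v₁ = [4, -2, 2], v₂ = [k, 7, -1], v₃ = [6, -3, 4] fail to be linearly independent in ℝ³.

k = -14

Place the vectors as rows of a 3×3 matrix; dependence ⇔ determinant zero.
Expanding, det = 2*k + 28.
Setting this to zero gives k = -14.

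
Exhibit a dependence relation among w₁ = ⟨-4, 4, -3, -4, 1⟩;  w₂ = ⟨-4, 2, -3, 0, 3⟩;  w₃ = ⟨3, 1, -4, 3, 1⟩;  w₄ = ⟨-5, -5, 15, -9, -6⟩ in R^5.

Set up α₁w₁ + … + α₄w₄ = 0 and solve the homogeneous system.
One solution (up to scaling) is (0, 1, 3, 1).

w₂ + 3w₃ + w₄ = 0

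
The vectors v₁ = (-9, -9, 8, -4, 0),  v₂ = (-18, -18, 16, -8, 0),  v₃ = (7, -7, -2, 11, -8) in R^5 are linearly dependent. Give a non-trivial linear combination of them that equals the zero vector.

2v₁ - v₂ = 0

Write the vectors as columns of a matrix and find a nonzero vector in its null space.
The free variable yields coefficients (2, -1, 0) (any nonzero multiple also works).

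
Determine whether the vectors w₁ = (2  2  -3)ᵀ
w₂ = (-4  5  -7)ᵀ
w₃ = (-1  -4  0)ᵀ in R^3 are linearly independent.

Form the 3×3 matrix with these as columns; its determinant is -105.
A nonzero determinant means the columns are linearly independent.

linearly independent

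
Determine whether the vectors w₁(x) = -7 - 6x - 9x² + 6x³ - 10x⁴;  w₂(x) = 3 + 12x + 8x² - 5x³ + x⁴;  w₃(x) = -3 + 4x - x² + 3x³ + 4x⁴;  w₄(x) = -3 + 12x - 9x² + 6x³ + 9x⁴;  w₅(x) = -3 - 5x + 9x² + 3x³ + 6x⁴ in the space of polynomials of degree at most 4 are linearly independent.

Write each element as a coordinate vector in ℝ⁵ using {1, x, …, x⁴}.
Place the vectors as rows of a 5×5 matrix and reduce to echelon form.
The reduction yields 5 nonzero rows, so the rank is 5.
Since rank = 5 (the number of vectors), the set is linearly independent.

linearly independent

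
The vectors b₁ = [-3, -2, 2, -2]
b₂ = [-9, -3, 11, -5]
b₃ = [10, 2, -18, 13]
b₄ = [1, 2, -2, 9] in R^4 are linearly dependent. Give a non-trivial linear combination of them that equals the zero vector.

3b₁ - 2b₂ - b₃ + b₄ = 0

Set up α₁b₁ + … + α₄b₄ = 0 and solve the homogeneous system.
One solution (up to scaling) is (3, -2, -1, 1).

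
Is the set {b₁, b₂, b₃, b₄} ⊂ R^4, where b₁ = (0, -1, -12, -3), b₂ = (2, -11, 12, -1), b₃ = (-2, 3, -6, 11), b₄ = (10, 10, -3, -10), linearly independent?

linearly independent

The matrix [b₁|b₂|b₃|b₄] has determinant 16524.
A nonzero determinant means the columns are linearly independent.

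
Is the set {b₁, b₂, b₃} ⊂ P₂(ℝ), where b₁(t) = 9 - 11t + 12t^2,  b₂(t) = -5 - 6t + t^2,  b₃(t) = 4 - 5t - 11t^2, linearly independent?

linearly independent

Take coordinates with respect to the standard basis {1, t, t^2}.
Row-reduce the matrix whose columns are b₁, b₂, b₃.
The reduction yields 3 nonzero rows, so the rank is 3.
Since rank = 3 (the number of vectors), the set is linearly independent.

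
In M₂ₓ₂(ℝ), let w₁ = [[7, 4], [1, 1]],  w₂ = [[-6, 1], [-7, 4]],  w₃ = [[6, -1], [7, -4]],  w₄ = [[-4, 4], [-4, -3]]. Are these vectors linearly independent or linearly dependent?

Write each element as a coordinate vector in ℝ⁴ using {E₁₁, E₁₂, E₂₁, E₂₂}.
Row-reduce the matrix whose columns are w₁, w₂, w₃, w₄.
The reduction yields 3 nonzero rows, so the rank is 3.
Since rank 3 < 4, the set is linearly dependent.
Indeed w₂ + w₃ = 0.

linearly dependent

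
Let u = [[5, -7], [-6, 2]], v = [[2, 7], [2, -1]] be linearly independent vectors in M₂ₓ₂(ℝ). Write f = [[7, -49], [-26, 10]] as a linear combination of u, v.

f = 3u - 4v

Take coordinate vectors relative to {E₁₁, E₁₂, E₂₁, E₂₂}.
Set up the augmented matrix [u | v | f] and row-reduce.
The system has the unique solution (α₁, α₂) = (3, -4).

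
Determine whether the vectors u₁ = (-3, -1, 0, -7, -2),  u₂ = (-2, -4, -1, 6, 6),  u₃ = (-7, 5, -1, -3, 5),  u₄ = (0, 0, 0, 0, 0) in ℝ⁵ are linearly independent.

linearly dependent

One of the vectors is the zero vector, so the set is linearly dependent.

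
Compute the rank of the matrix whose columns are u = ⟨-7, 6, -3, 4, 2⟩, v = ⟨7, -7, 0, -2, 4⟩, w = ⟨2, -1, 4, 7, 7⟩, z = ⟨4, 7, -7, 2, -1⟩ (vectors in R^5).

Put the 5×4 matrix [u|v|w|z] into echelon form.
Reduction leaves 4 leading entries, giving rank 4.

rank 4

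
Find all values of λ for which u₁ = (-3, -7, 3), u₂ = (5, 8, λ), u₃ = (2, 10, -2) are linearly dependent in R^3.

The vectors are dependent exactly when the determinant of the matrix with rows u₁, u₂, u₃ vanishes.
The determinant works out to 16*λ + 80.
Solving 16*λ + 80 = 0 yields λ = -5.

λ = -5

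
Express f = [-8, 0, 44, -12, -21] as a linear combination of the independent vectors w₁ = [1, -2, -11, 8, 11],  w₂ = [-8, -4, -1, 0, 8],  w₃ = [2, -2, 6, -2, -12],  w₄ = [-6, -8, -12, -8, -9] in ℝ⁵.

f = -2w₁ + 2w₂ + 2w₃ - w₄

Write f = a₁w₁ + … + a₄w₄ and equate components.
Row-reducing the augmented matrix gives the unique coefficients (a₁, …, a₄) = (-2, 2, 2, -1).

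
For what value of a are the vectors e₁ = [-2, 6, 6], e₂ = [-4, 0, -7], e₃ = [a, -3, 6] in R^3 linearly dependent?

a = 43/7

Place the vectors as rows of a 3×3 matrix; dependence ⇔ determinant zero.
Cofactor expansion gives det = 258 - 42*a.
This vanishes exactly when a = 43/7.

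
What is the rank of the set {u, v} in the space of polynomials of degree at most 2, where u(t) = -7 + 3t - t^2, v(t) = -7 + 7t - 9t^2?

Use coordinates relative to {1, t, t^2}.
Apply Gaussian elimination to the matrix whose rows are u, v.
There are 2 pivot columns, so rank = 2.

rank 2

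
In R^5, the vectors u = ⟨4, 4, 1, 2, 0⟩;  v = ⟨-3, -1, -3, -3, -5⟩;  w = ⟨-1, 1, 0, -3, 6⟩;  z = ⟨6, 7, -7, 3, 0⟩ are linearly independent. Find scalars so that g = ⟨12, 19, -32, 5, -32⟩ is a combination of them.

Write g = c₁u + … + c₄z and equate components.
The system has the unique solution (c₁, …, c₄) = (1, 4, -2, 3).

g = u + 4v - 2w + 3z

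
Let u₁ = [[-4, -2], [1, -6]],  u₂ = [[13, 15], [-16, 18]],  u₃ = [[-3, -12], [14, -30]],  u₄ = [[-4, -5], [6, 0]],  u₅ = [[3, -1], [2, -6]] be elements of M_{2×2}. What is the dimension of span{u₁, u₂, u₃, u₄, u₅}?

Use coordinates relative to {E₁₁, E₁₂, E₂₁, E₂₂}.
Put the 4×5 matrix [u₁|u₂|u₃|u₄|u₅] into echelon form.
The echelon form has 3 nonzero rows, so the rank is 3.
(With 5 elements in a 4-dimensional space the rank is at most 4.)

3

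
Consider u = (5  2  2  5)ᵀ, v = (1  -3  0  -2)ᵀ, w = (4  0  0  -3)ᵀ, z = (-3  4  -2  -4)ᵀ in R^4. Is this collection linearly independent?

Row-reduce the matrix whose columns are u, v, w, z.
The reduction yields 3 nonzero rows, so the rank is 3.
Since rank 3 < 4, the set is linearly dependent.

linearly dependent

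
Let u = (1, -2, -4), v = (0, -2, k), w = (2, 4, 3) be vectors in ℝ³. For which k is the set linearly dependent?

k = -11/4

The vectors are dependent exactly when the determinant of the matrix with rows u, v, w vanishes.
Expanding, det = -8*k - 22.
Solving -8*k - 22 = 0 yields k = -11/4.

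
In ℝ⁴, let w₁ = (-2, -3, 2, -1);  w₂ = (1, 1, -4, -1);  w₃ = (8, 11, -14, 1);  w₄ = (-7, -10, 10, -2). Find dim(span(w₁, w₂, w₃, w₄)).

Row-reduce the 4×4 matrix with these as rows.
Exactly 2 pivots survive; hence the rank is 2.

dim = 2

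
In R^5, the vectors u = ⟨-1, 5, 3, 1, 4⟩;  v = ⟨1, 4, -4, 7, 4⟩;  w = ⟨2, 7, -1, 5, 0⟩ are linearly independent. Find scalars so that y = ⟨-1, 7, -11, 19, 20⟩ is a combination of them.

Solve the system with u, v, w as columns and y as the right-hand side.
Row-reducing the augmented matrix gives the unique coefficients (α₁, α₂, α₃) = (1, 4, -2).

y = u + 4v - 2w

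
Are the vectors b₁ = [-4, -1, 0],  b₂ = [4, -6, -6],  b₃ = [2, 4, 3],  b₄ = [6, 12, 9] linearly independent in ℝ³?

linearly dependent

There are 4 vectors in a 3-dimensional space, so they cannot be linearly independent.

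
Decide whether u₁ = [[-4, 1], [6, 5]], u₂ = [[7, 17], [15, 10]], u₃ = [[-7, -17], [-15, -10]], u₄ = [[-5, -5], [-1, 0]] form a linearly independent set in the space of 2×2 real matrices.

linearly dependent

Take coordinates with respect to the standard basis {E₁₁, E₁₂, E₂₁, E₂₂}.
The matrix [u₁|u₂|u₃|u₄] has determinant 0.
A zero determinant means the columns are linearly dependent.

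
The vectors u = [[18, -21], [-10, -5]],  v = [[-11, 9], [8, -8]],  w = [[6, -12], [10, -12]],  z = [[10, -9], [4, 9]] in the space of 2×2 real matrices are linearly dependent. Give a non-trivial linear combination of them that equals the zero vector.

u + 2v - w + z = 0

Pass to coordinate vectors relative to the basis {E₁₁, E₁₂, E₂₁, E₂₂}.
Solve the homogeneous system with u, v, w, z as columns by row-reducing the coefficient matrix.
A generator of the null space is (1, 2, -1, 1).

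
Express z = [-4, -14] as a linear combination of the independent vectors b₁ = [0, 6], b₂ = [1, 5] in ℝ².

Solve the system with b₁, b₂ as columns and z as the right-hand side.
Row-reducing the augmented matrix gives the unique coefficients (c₁, c₂) = (1, -4).

z = b₁ - 4b₂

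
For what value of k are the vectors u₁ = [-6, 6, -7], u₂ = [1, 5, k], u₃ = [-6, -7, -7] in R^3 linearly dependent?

Dependence holds iff the 3×3 matrix [u₁ u₂ u₃] is singular.
Cofactor expansion gives det = 91 - 78*k.
Solving 91 - 78*k = 0 yields k = 7/6.

k = 7/6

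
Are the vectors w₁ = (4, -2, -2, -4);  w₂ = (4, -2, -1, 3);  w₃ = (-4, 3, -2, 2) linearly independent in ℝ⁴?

linearly independent

Place the vectors as rows of a 3×4 matrix and reduce to echelon form.
The reduction yields 3 nonzero rows, so the rank is 3.
Since rank = 3 (the number of vectors), the set is linearly independent.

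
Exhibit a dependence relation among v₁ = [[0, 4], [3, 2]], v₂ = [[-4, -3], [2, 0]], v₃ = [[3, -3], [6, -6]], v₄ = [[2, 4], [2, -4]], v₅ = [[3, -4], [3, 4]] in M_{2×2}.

Take coordinates with respect to {E₁₁, E₁₂, E₂₁, E₂₂}.
Solve the homogeneous system with v₁, v₂, v₃, v₄, v₅ as columns by row-reducing the coefficient matrix.
The free variable yields coefficients (1, -1, 1, -2, -1) (any nonzero multiple also works).

v₁ - v₂ + v₃ - 2v₄ - v₅ = 0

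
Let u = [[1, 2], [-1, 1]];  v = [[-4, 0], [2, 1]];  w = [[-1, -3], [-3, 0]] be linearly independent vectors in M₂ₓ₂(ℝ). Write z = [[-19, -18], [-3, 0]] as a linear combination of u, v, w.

Work in coordinates with respect to the standard basis {E₁₁, E₁₂, E₂₁, E₂₂}.
Set up the augmented matrix [u | v | w | z] and row-reduce.
Back-substitution yields (α₁, α₂, α₃) = (-3, 3, 4).

z = -3u + 3v + 4w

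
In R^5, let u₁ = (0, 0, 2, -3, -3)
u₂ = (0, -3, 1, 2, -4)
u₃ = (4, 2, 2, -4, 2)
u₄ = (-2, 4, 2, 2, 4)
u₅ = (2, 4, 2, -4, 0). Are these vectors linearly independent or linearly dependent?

linearly independent

Place the vectors as rows of a 5×5 matrix and reduce to echelon form.
The reduction yields 5 nonzero rows, so the rank is 5.
Since rank = 5 (the number of vectors), the set is linearly independent.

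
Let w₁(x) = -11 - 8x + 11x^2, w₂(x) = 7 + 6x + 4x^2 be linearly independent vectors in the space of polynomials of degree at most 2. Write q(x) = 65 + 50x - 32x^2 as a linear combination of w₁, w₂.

q = -4w₁ + 3w₂

Take coordinate vectors relative to {1, x, x^2}.
Since w₁, w₂ are independent, the coefficients expressing q are uniquely determined by a linear system.
Back-substitution yields (α₁, α₂) = (-4, 3).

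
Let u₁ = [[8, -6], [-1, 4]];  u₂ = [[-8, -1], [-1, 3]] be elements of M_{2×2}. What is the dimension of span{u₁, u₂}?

Represent each element by its coordinate vector in ℝ⁴.
Form the matrix with u₁, u₂ as columns and reduce.
There are 2 pivot columns, so rank = 2.

dim = 2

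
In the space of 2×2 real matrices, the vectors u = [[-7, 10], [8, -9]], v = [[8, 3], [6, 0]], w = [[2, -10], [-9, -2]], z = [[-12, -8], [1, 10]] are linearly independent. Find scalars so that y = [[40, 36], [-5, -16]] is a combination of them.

y = -2u - 2v - 3w - 4z

Identify each element with its coordinate vector in ℝ⁴ via {E₁₁, E₁₂, E₂₁, E₂₂}.
Set up the augmented matrix [u | v | w | z | y] and row-reduce.
Row-reducing the augmented matrix gives the unique coefficients (α₁, …, α₄) = (-2, -2, -3, -4).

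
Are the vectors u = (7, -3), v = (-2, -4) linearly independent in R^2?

linearly independent

Form the 2×2 matrix with these as columns; its determinant is -34.
A nonzero determinant means the columns are linearly independent.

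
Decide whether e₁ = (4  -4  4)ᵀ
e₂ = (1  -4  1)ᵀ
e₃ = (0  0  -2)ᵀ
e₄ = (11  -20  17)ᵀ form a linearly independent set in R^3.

linearly dependent

There are 4 vectors in a 3-dimensional space, so they cannot be linearly independent.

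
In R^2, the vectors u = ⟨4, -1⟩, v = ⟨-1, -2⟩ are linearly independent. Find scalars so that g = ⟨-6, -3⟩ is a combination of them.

Set up the augmented matrix [u | v | g] and row-reduce.
Back-substitution yields (a₁, a₂) = (-1, 2).

g = -u + 2v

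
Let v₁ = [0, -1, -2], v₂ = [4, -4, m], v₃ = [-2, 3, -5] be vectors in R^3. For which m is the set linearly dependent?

m = 14

Dependence holds iff the 3×3 matrix [v₁ v₂ v₃] is singular.
Cofactor expansion gives det = 2*m - 28.
This vanishes exactly when m = 14.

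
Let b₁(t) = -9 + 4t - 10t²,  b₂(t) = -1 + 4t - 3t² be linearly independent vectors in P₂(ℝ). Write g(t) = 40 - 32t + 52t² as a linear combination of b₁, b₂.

g = -4b₁ - 4b₂

Take coordinate vectors relative to {1, t, t²}.
Write g = c₁b₁ + c₂b₂ and equate components.
The system has the unique solution (c₁, c₂) = (-4, -4).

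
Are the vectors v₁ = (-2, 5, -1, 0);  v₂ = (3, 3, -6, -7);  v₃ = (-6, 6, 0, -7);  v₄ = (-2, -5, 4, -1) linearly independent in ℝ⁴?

linearly independent

Row-reduce the matrix whose columns are v₁, v₂, v₃, v₄.
The reduction yields 4 nonzero rows, so the rank is 4.
Since rank = 4 (the number of vectors), the set is linearly independent.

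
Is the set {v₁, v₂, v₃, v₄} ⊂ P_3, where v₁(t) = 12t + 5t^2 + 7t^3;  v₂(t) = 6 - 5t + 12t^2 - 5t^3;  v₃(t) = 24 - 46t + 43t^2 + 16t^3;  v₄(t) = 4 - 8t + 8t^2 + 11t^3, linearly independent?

linearly dependent

Write each element as a coordinate vector in ℝ⁴ using {1, t, …, t^3}.
Row-reduce the matrix whose columns are v₁, v₂, v₃, v₄.
The reduction yields 3 nonzero rows, so the rank is 3.
Since rank 3 < 4, the set is linearly dependent.
Indeed v₁ - 2v₂ + v₃ - 3v₄ = 0.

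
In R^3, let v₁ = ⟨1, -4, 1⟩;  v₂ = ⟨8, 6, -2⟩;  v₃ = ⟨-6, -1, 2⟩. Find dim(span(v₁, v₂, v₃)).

3

Form the matrix with v₁, v₂, v₃ as columns and reduce.
The echelon form has 3 nonzero rows, so the rank is 3.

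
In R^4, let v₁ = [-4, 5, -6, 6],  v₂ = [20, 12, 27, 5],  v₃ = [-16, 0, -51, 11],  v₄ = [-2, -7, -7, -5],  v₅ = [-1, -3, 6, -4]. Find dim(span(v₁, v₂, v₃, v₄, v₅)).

3

Form the matrix with v₁, v₂, v₃, v₄, v₅ as columns and reduce.
Exactly 3 pivots survive; hence the rank is 3.
(With 5 elements in a 4-dimensional space the rank is at most 4.)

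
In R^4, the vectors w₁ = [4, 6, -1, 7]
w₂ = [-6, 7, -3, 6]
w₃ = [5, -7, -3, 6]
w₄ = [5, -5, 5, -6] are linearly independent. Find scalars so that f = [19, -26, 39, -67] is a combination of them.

Since w₁, w₂, w₃, w₄ are independent, the coefficients expressing f are uniquely determined by a linear system.
Back-substitution yields (c₁, …, c₄) = (-1, -3, -3, 4).

f = -w₁ - 3w₂ - 3w₃ + 4w₄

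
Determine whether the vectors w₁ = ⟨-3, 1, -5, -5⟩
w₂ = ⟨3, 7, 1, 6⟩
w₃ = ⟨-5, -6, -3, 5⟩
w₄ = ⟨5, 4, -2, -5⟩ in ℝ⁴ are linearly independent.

linearly independent

Row-reduce the matrix whose columns are w₁, w₂, w₃, w₄.
The reduction yields 4 nonzero rows, so the rank is 4.
Since rank = 4 (the number of vectors), the set is linearly independent.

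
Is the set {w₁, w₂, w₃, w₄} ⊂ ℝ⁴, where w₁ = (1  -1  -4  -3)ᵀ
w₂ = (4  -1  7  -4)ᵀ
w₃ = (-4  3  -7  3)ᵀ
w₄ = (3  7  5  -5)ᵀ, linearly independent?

Place the vectors as rows of a 4×4 matrix and reduce to echelon form.
The reduction yields 4 nonzero rows, so the rank is 4.
Since rank = 4 (the number of vectors), the set is linearly independent.

linearly independent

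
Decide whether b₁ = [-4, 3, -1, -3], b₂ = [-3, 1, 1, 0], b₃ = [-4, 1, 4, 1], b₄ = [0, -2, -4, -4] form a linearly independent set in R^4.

linearly independent

Row-reduce the matrix whose columns are b₁, b₂, b₃, b₄.
The reduction yields 4 nonzero rows, so the rank is 4.
Since rank = 4 (the number of vectors), the set is linearly independent.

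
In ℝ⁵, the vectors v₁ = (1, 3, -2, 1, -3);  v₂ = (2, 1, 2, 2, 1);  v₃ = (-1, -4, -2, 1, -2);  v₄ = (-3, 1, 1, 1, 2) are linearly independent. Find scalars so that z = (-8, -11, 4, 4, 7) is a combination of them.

Since v₁, v₂, v₃, v₄ are independent, the coefficients expressing z are uniquely determined by a linear system.
Row-reducing the augmented matrix gives the unique coefficients (c₁, …, c₄) = (-2, 1, 2, 2).

z = -2v₁ + v₂ + 2v₃ + 2v₄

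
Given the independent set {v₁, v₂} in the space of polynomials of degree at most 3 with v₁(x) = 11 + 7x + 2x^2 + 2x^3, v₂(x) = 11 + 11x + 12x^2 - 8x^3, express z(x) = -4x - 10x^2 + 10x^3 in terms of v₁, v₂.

Work in coordinates with respect to the standard basis {1, x, …, x^3}.
Solve the system with v₁, v₂ as columns and z as the right-hand side.
The system has the unique solution (c₁, c₂) = (1, -1).

z = v₁ - v₂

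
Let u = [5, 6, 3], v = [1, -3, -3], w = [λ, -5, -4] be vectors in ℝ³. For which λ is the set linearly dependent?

λ = -2/3

Place the vectors as rows of a 3×3 matrix; dependence ⇔ determinant zero.
Cofactor expansion gives det = -9*λ - 6.
Setting this to zero gives λ = -2/3.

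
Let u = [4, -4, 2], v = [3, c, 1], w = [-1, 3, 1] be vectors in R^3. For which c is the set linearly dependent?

c = -11/3

Dependence holds iff the 3×3 matrix [u v w] is singular.
Expanding, det = 6*c + 22.
Setting this to zero gives c = -11/3.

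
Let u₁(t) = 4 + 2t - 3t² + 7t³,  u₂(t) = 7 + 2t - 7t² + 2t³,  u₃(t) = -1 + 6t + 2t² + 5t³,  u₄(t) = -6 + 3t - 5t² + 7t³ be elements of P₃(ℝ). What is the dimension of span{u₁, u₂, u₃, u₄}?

dim = 4

Use coordinates relative to {1, t, …, t³}.
Apply Gaussian elimination to the matrix whose rows are u₁, u₂, u₃, u₄.
The echelon form has 4 nonzero rows, so the rank is 4.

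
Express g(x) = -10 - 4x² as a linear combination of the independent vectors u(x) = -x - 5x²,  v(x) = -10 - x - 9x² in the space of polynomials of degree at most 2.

g = -u + v

Work in coordinates with respect to the standard basis {1, x, x²}.
Since u, v are independent, the coefficients expressing g are uniquely determined by a linear system.
Back-substitution yields (c₁, c₂) = (-1, 1).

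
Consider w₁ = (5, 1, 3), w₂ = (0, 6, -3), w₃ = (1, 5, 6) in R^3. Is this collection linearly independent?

Form the 3×3 matrix with these as columns; its determinant is 234.
A nonzero determinant means the columns are linearly independent.

linearly independent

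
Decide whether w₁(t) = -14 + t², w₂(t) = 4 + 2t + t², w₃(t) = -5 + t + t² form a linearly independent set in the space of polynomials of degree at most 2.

linearly dependent

Write each element as a coordinate vector in ℝ³ using {1, t, t²}.
Row-reduce the matrix whose columns are w₁, w₂, w₃.
The reduction yields 2 nonzero rows, so the rank is 2.
Since rank 2 < 3, the set is linearly dependent.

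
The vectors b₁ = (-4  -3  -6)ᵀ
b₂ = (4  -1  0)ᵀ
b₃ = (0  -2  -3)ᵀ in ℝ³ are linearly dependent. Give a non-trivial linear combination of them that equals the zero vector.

Write the vectors as columns of a matrix and find a nonzero vector in its null space.
The free variable yields coefficients (1, 1, -2) (any nonzero multiple also works).

b₁ + b₂ - 2b₃ = 0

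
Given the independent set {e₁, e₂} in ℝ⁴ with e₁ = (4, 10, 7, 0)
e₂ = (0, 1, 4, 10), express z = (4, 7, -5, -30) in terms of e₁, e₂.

Since e₁, e₂ are independent, the coefficients expressing z are uniquely determined by a linear system.
The system has the unique solution (a₁, a₂) = (1, -3).

z = e₁ - 3e₂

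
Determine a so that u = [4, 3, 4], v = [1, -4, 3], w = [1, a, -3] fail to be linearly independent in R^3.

a = 41/4

Dependence holds iff the 3×3 matrix [u v w] is singular.
Expanding, det = 82 - 8*a.
Solving 82 - 8*a = 0 yields a = 41/4.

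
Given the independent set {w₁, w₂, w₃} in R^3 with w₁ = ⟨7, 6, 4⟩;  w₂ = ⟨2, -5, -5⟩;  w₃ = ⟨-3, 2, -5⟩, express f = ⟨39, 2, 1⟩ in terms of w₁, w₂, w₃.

f = 4w₁ + 4w₂ - w₃

Solve the system with w₁, w₂, w₃ as columns and f as the right-hand side.
Row-reducing the augmented matrix gives the unique coefficients (α₁, α₂, α₃) = (4, 4, -1).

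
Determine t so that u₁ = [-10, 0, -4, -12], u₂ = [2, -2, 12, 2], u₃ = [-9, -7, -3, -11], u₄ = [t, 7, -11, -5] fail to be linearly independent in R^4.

The set is linearly dependent precisely when det[u₁; u₂; u₃; u₄] = 0.
The determinant works out to 936*t + 4264.
Solving 936*t + 4264 = 0 yields t = -41/9.

t = -41/9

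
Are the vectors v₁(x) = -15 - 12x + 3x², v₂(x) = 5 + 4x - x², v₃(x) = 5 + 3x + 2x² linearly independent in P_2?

Take coordinates with respect to the standard basis {1, x, x²}.
Place the vectors as rows of a 3×3 matrix and reduce to echelon form.
The reduction yields 2 nonzero rows, so the rank is 2.
Since rank 2 < 3, the set is linearly dependent.

linearly dependent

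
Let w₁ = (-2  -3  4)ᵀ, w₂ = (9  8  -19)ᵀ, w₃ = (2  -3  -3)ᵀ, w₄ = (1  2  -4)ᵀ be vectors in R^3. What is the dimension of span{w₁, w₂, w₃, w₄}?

3

Apply Gaussian elimination to the matrix whose rows are w₁, w₂, w₃, w₄.
There are 3 pivot columns, so rank = 3.
(With 4 elements in a 3-dimensional space the rank is at most 3.)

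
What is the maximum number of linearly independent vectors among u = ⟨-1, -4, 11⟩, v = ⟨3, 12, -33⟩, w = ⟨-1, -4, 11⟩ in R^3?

1

Apply Gaussian elimination to the matrix whose rows are u, v, w.
There is 1 pivot column, so rank = 1.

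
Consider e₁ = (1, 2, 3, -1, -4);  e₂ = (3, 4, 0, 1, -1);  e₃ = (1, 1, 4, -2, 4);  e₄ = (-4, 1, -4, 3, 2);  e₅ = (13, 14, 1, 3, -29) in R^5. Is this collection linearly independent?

linearly dependent

Form the 5×5 matrix with these as columns; its determinant is 0.
A zero determinant means the columns are linearly dependent.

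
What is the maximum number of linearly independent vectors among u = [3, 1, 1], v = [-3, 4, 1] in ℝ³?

Row-reduce the 2×3 matrix with these as rows.
There are 2 pivot columns, so rank = 2.

2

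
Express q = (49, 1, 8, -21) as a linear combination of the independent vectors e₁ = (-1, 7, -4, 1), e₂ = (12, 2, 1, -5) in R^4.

q = -e₁ + 4e₂

Write q = a₁e₁ + a₂e₂ and equate components.
Back-substitution yields (a₁, a₂) = (-1, 4).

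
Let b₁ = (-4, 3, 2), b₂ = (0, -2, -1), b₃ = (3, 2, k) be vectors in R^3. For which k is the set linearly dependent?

The vectors are dependent exactly when the determinant of the matrix with rows b₁, b₂, b₃ vanishes.
Cofactor expansion gives det = 8*k - 5.
Solving 8*k - 5 = 0 yields k = 5/8.

k = 5/8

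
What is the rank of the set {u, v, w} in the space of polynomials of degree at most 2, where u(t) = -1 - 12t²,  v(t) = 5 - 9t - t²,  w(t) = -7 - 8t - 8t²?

Represent each element by its coordinate vector in ℝ³.
Put the 3×3 matrix [u|v|w] into echelon form.
Reduction leaves 3 leading entries, giving rank 3.

3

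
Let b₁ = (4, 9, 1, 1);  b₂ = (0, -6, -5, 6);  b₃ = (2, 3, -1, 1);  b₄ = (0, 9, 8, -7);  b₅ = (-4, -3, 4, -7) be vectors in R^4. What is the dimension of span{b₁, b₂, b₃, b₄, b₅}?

Row-reduce the 5×4 matrix with these as rows.
There are 3 pivot columns, so rank = 3.
(With 5 elements in a 4-dimensional space the rank is at most 4.)

dim = 3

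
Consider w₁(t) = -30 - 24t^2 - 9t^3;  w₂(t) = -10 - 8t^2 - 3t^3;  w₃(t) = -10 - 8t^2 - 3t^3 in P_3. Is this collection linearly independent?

Write each element as a coordinate vector in ℝ⁴ using {1, t, …, t^3}.
Place the vectors as rows of a 3×4 matrix and reduce to echelon form.
The reduction yields 1 nonzero row, so the rank is 1.
Since rank 1 < 3, the set is linearly dependent.

linearly dependent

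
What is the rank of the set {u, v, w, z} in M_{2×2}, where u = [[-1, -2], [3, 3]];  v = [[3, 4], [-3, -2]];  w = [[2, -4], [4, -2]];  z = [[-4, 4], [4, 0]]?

rank 4

Pass to coordinate vectors with respect to the basis {E₁₁, E₁₂, E₂₁, E₂₂}.
Put the 4×4 matrix [u|v|w|z] into echelon form.
There are 4 pivot columns, so rank = 4.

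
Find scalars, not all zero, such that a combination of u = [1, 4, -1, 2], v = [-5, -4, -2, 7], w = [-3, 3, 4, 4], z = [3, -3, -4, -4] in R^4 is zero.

w + z = 0

Set up α₁u + … + α₄z = 0 and solve the homogeneous system.
A generator of the null space is (0, 0, 1, 1).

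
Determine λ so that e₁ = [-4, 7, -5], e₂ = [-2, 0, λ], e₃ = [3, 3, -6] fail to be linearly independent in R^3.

λ = 18/11

Place the vectors as rows of a 3×3 matrix; dependence ⇔ determinant zero.
Expanding, det = 33*λ - 54.
Solving 33*λ - 54 = 0 yields λ = 18/11.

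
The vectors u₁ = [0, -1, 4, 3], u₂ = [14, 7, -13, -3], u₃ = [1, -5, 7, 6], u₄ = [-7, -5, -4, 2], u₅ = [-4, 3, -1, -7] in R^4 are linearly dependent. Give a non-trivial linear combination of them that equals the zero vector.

Solve the homogeneous system with u₁, u₂, u₃, u₄, u₅ as columns by row-reducing the coefficient matrix.
The free variable yields coefficients (3, 1, 1, 1, 2) (any nonzero multiple also works).

3u₁ + u₂ + u₃ + u₄ + 2u₅ = 0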